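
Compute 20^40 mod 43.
Using repeated squaring. 40 = 32 + 8 (binary 101000). Repeated squaring mod 43: 20^1 ≡ 20; 20^2 ≡ 20² = 400 ≡ 13; 20^4 ≡ 13² = 169 ≡ 40; 20^8 ≡ 40² = 1600 ≡ 9; 20^16 ≡ 9² = 81 ≡ 38; 20^32 ≡ 38² = 1444 ≡ 25. Multiply: 20^40 = 20^32 × 20^8 ≡ 25 × 9 (mod 43): 25 × 9 = 225 ≡ 10. So 20^40 ≡ 10 (mod 43).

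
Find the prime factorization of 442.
2 × 13 × 17

Divide by primes starting from smallest:
442 ÷ 2 = 221
221 ÷ 13 = 17
17 ÷ 17 = 1

442 = 2 × 13 × 17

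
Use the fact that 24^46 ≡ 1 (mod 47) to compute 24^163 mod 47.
By Fermat: 24^{46} ≡ 1 (mod 47). 163 = 3×46 + 25. So 24^{163} ≡ 24^{25} ≡ 12 (mod 47)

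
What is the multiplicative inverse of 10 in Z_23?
10^(-1) ≡ 7 (mod 23). Verification: 10 × 7 = 70 ≡ 1 (mod 23)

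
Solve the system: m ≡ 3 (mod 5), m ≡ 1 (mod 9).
M = 5 × 9 = 45. M₁ = 9, y₁ ≡ 4 (mod 5). M₂ = 5, y₂ ≡ 2 (mod 9). m = 3×9×4 + 1×5×2 ≡ 28 (mod 45)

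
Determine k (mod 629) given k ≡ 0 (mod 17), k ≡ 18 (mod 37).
425

Using the Chinese Remainder Theorem:
M = product of moduli = 629
For equation 1: M_1 = 37, 37 ≡ 3 (mod 17), inverse of 37 mod 17 is 6 (check: 3 × 6 = 18 ≡ 1 (mod 17))
For equation 2: M_2 = 17, 17 ≡ 17 (mod 37), inverse of 17 mod 37 is 24 (check: 17 × 24 = 408 ≡ 1 (mod 37))
Combine: k ≡ Σ r_i×M_i×(M_i⁻¹ mod m_i) = 0×37×6 + 18×17×24 = 0 + 7344 = 7344
7344 mod 629 = 425
k ≡ 425 (mod 629)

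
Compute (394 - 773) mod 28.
13

(394 - 773) = -379
-379 mod 28 = 13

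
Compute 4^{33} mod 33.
31

Using successive squaring:
Binary expansion of 33: 100001
Powers of 4 mod 33 (each is the square of the previous):
  4^1 ≡ 4 (mod 33)
  4^2 ≡ 4² = 16 ≡ 16 (mod 33)
  4^4 ≡ 16² = 256 ≡ 25 (mod 33)
  4^8 ≡ 25² = 625 ≡ 31 (mod 33)
  4^16 ≡ 31² = 961 ≡ 4 (mod 33)
  4^32 ≡ 4² = 16 ≡ 16 (mod 33)
33 = 32 + 1, so 4^33 = 4^32 × 4^1 ≡ 16 × 4 (mod 33)
Multiplying step by step:
  16 × 4 = 64 ≡ 31 (mod 33)
Result: 4^33 ≡ 31 (mod 33)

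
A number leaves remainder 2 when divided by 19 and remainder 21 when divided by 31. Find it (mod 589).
M = 19 × 31 = 589. M₁ = 31, y₁ ≡ 8 (mod 19). M₂ = 19, y₂ ≡ 18 (mod 31). z = 2×31×8 + 21×19×18 ≡ 21 (mod 589)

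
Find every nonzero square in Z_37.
QRs mod 37: {1, 3, 4, 7, 9, 10, 11, 12, 16, 21, 25, 26, 27, 28, 30, 33, 34, 36}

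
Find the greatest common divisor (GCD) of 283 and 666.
1

Using the Euclidean algorithm:
283 = 0 × 666 + 283
666 = 2 × 283 + 100
283 = 2 × 100 + 83
100 = 1 × 83 + 17
83 = 4 × 17 + 15
17 = 1 × 15 + 2
15 = 7 × 2 + 1
2 = 2 × 1 + 0

GCD(283, 666) = 1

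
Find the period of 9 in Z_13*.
Powers of 9 mod 13: 9^1≡9, 9^2≡3, 9^3≡1. Order = 3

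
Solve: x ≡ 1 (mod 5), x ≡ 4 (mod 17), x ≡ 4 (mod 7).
M = 5 × 17 × 7 = 595. M₁ = 119, y₁ ≡ 4 (mod 5). M₂ = 35, y₂ ≡ 1 (mod 17). M₃ = 85, y₃ ≡ 1 (mod 7). x = 1×119×4 + 4×35×1 + 4×85×1 ≡ 361 (mod 595)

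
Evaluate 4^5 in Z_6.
5 = 4 + 1 (binary 101). Repeated squaring mod 6: 4^1 ≡ 4; 4^2 ≡ 4² = 16 ≡ 4; 4^4 ≡ 4² = 16 ≡ 4. Multiply: 4^5 = 4^4 × 4^1 ≡ 4 × 4 (mod 6): 4 × 4 = 16 ≡ 4. So 4^5 ≡ 4 (mod 6).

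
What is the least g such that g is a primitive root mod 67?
p - 1 = 66 has prime divisors 2, 3, 11. h is a primitive root mod 67 iff h^(66/q) ≢ 1 (mod 67) for each such q.
h = 2: 2^33 ≡ 66, 2^22 ≡ 37, 2^6 ≡ 64 (mod 67); none is 1, so 2 has order 66 and is a primitive root.
The smallest primitive root mod 67 is g = 2.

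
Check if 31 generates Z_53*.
p - 1 = 52 has prime divisors 2, 13. Check 31^(52/q) mod 53 for each: 31^(52/2) = 31^26 ≡ 52, 31^(52/13) = 31^4 ≡ 49 (mod 53). None of these is 1, so 31 has order 52 = φ(53), so it is a primitive root mod 53.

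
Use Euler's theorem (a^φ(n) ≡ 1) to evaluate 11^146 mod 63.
By Euler: 11^{36} ≡ 1 (mod 63) since gcd(11, 63) = 1. 146 = 4×36 + 2. So 11^{146} ≡ 11^{2} ≡ 58 (mod 63)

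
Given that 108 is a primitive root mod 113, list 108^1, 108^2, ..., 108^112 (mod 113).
g^1, g^2, ..., g^{112} mod 113: {108, 25, 101, 60, 39, 31, 71, 97, 80, 52, 79, 57, 54, 69, 107, 30, 76, 72, 92, 105, 40, 26, 96, 85, 27, 91, 110, 15, 38, 36, 46, 109, 20, 13, 48, 99, 70, 102, 55, 64, 19, 18, 23, 111, 10, 63, 24, 106, 35, 51, 84, 32, 66, 9, 68, 112, 5, 88, 12, 53, 74, 82, 42, 16, 33, 61, 34, 56, 59, 44, 6, 83, 37, 41, 21, 8, 73, 87, 17, 28, 86, 22, 3, 98, 75, 77, 67, 4, 93, 100, 65, 14, 43, 11, 58, 49, 94, 95, 90, 2, 103, 50, 89, 7, 78, 62, 29, 81, 47, 104, 45, 1}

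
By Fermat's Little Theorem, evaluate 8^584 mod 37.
By Fermat: 8^{36} ≡ 1 (mod 37). 584 ≡ 8 (mod 36). So 8^{584} ≡ 8^{8} ≡ 10 (mod 37)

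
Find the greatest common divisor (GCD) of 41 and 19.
1

Using the Euclidean algorithm:
41 = 2 × 19 + 3
19 = 6 × 3 + 1
3 = 3 × 1 + 0

GCD(41, 19) = 1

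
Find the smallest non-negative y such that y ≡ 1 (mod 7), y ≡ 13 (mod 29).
71

Using the Chinese Remainder Theorem:
M = product of moduli = 203
For equation 1: M_1 = 29, 29 ≡ 1 (mod 7), inverse of 29 mod 7 is 1 (check: 1 × 1 = 1 ≡ 1 (mod 7))
For equation 2: M_2 = 7, 7 ≡ 7 (mod 29), inverse of 7 mod 29 is 25 (check: 7 × 25 = 175 ≡ 1 (mod 29))
Combine: y ≡ Σ r_i×M_i×(M_i⁻¹ mod m_i) = 1×29×1 + 13×7×25 = 29 + 2275 = 2304
2304 mod 203 = 71
y ≡ 71 (mod 203)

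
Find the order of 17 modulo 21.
Powers of 17 mod 21: 17^1≡17, 17^2≡16, 17^3≡20, 17^4≡4, 17^5≡5, 17^6≡1. Order = 6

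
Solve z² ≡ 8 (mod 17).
The square roots of 8 mod 17 are 12 and 5. Verify: 12² = 144 ≡ 8 (mod 17)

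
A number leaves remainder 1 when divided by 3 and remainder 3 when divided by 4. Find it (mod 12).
M = 3 × 4 = 12. M₁ = 4, y₁ ≡ 1 (mod 3). M₂ = 3, y₂ ≡ 3 (mod 4). y = 1×4×1 + 3×3×3 ≡ 7 (mod 12)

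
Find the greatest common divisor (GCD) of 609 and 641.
1

Using the Euclidean algorithm:
609 = 0 × 641 + 609
641 = 1 × 609 + 32
609 = 19 × 32 + 1
32 = 32 × 1 + 0

GCD(609, 641) = 1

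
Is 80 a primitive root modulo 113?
Yes

To verify, check if 80^(112/q) ≢ 1 (mod 113) for each prime divisor q of 112
Divisors of 112 = 112: [1, 2, 4, 7, 8, 14, 16, 28, 56, 112]
  80^(112/2) = 80^56 ≡ 112 (mod 113)
  80^(112/7) = 80^16 ≡ 109 (mod 113)
Conclusion: 80 is a primitive root modulo 113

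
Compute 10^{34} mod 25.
0

Using successive squaring:
Binary expansion of 34: 100010
Powers of 10 mod 25 (each is the square of the previous):
  10^1 ≡ 10 (mod 25)
  10^2 ≡ 10² = 100 ≡ 0 (mod 25)
  10^4 ≡ 0² = 0 ≡ 0 (mod 25)
  10^8 ≡ 0² = 0 ≡ 0 (mod 25)
  10^16 ≡ 0² = 0 ≡ 0 (mod 25)
  10^32 ≡ 0² = 0 ≡ 0 (mod 25)
34 = 32 + 2, so 10^34 = 10^32 × 10^2 ≡ 0 × 0 (mod 25)
Multiplying step by step:
  0 × 0 = 0 ≡ 0 (mod 25)
Result: 10^34 ≡ 0 (mod 25)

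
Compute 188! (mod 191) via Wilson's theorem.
(190)! = (188)! × (189) × (190) ≡ -1 (mod 191). So (188)! ≡ -1 × [(190)(189)]^(-1) ≡ 95 (mod 191)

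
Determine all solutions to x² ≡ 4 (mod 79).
The square roots of 4 mod 79 are 2 and 77. Verify: 2² = 4 ≡ 4 (mod 79)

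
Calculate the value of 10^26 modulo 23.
Using Fermat: 10^{22} ≡ 1 (mod 23). 26 ≡ 4 (mod 22). So 10^{26} ≡ 10^{4} ≡ 18 (mod 23)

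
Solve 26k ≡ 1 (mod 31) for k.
6

Using Extended Euclidean Algorithm:
gcd(26, 31) = 1
Bezout coefficients: 26 × 6 + 31 × -5 = 1
So 26 × 6 ≡ 1 (mod 31)
The inverse is 6 mod 31 = 6
Verification: 26 × 6 = 156 = 5 × 31 + 1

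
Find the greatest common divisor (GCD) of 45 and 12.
3

Using the Euclidean algorithm:
45 = 3 × 12 + 9
12 = 1 × 9 + 3
9 = 3 × 3 + 0

GCD(45, 12) = 3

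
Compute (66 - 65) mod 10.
1

(66 - 65) = 1
1 mod 10 = 1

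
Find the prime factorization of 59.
59

Divide by primes starting from smallest:
59 ÷ 59 = 1

59 = 59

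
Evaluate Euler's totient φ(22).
10

Prime factorization: 22 = 2 × 11
Using the formula φ(n) = n × Π(1 - 1/p) for each prime factor p:
φ(22) = 22 × (1 - 1/2) × (1 - 1/11)
φ(22) = 10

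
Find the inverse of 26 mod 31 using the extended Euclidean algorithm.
Extended GCD: 26(6) + 31(-5) = 1. So 26^(-1) ≡ 6 ≡ 6 (mod 31). Verify: 26 × 6 = 156 ≡ 1 (mod 31)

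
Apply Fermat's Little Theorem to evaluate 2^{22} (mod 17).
13

By Fermat's Little Theorem, a^(p-1) ≡ 1 (mod p) for prime p and gcd(a, p) = 1
Here p = 17, so 2^16 ≡ 1 (mod 17)
We can reduce the exponent: 22 mod 16 = 6
So 2^22 ≡ 2^6 (mod 17)
Computing: 2^6 mod 17 = 13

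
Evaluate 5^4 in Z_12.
4 = 4 (binary 100). Repeated squaring mod 12: 5^1 ≡ 5; 5^2 ≡ 5² = 25 ≡ 1; 5^4 ≡ 1² = 1 ≡ 1. So 5^4 ≡ 1 (mod 12).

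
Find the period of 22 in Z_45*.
Powers of 22 mod 45: 22^1≡22, 22^2≡34, 22^3≡28, 22^4≡31, 22^5≡7, 22^6≡19, 22^7≡13, 22^8≡16, 22^9≡37, 22^10≡4, 22^11≡43, 22^12≡1. Order = 12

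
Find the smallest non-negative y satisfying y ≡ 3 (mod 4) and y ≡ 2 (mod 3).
M = 4 × 3 = 12. M₁ = 3, y₁ ≡ 3 (mod 4). M₂ = 4, y₂ ≡ 1 (mod 3). y = 3×3×3 + 2×4×1 ≡ 11 (mod 12)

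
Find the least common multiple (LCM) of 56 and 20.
280

First find GCD(56, 20) using the Euclidean algorithm:
56 = 2 × 20 + 16
20 = 1 × 16 + 4
16 = 4 × 4 + 0
GCD(56, 20) = 4

LCM formula: LCM(a, b) = (a × b) / GCD(a, b)
LCM(56, 20) = (56 × 20) / 4
LCM(56, 20) = 1120 / 4
LCM(56, 20) = 280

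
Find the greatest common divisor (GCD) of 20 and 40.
20

Using the Euclidean algorithm:
20 = 0 × 40 + 20
40 = 2 × 20 + 0

GCD(20, 40) = 20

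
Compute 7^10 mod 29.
10 = 8 + 2 (binary 1010). Repeated squaring mod 29: 7^1 ≡ 7; 7^2 ≡ 7² = 49 ≡ 20; 7^4 ≡ 20² = 400 ≡ 23; 7^8 ≡ 23² = 529 ≡ 7. Multiply: 7^10 = 7^8 × 7^2 ≡ 7 × 20 (mod 29): 7 × 20 = 140 ≡ 24. So 7^10 ≡ 24 (mod 29).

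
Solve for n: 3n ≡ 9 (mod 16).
3

Since gcd(3, 16) = 1 divides 9, a solution exists.
Multiply both sides by the inverse of 3 mod 16:
  3^(-1) mod 16 = 11
  x ≡ 11 × 9 ≡ 99 ≡ 3 (mod 16)
Verification: 3 × 3 = 9 = 0 × 16 + 9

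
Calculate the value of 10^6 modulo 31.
6 = 4 + 2 (binary 110). Repeated squaring mod 31: 10^1 ≡ 10; 10^2 ≡ 10² = 100 ≡ 7; 10^4 ≡ 7² = 49 ≡ 18. Multiply: 10^6 = 10^4 × 10^2 ≡ 18 × 7 (mod 31): 18 × 7 = 126 ≡ 2. So 10^6 ≡ 2 (mod 31).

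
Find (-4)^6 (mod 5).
(-4) ≡ 1 (mod 5). 6 = 4 + 2 (binary 110). Repeated squaring mod 5: 1^1 ≡ 1; 1^2 ≡ 1² = 1 ≡ 1; 1^4 ≡ 1² = 1 ≡ 1. Multiply: (-4)^6 ≡ 1^4 × 1^2 ≡ 1 × 1 (mod 5): 1 × 1 = 1 ≡ 1. So (-4)^6 ≡ 1 (mod 5).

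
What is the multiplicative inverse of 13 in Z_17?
4

Using Extended Euclidean Algorithm:
gcd(13, 17) = 1
Bezout coefficients: 13 × 4 + 17 × -3 = 1
So 13 × 4 ≡ 1 (mod 17)
The inverse is 4 mod 17 = 4
Verification: 13 × 4 = 52 = 3 × 17 + 1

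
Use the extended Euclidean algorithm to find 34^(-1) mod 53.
Extended GCD: 34(-14) + 53(9) = 1. So 34^(-1) ≡ 39 ≡ 39 (mod 53). Verify: 34 × 39 = 1326 ≡ 1 (mod 53)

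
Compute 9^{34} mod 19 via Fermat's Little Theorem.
4

By Fermat's Little Theorem, a^(p-1) ≡ 1 (mod p) for prime p and gcd(a, p) = 1
Here p = 19, so 9^18 ≡ 1 (mod 19)
We can reduce the exponent: 34 mod 18 = 16
So 9^34 ≡ 9^16 (mod 19)
Computing: 9^16 mod 19 = 4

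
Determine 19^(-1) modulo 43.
19^(-1) ≡ 34 (mod 43). Verification: 19 × 34 = 646 ≡ 1 (mod 43)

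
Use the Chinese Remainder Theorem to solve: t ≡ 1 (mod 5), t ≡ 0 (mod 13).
M = 5 × 13 = 65. M₁ = 13, y₁ ≡ 2 (mod 5). M₂ = 5, y₂ ≡ 8 (mod 13). t = 1×13×2 + 0×5×8 ≡ 26 (mod 65)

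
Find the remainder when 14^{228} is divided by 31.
By Fermat: 14^{30} ≡ 1 (mod 31). 228 = 7×30 + 18. So 14^{228} ≡ 14^{18} ≡ 16 (mod 31)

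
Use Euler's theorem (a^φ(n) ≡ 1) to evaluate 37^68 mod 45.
By Euler: 37^{24} ≡ 1 (mod 45) since gcd(37, 45) = 1. 68 = 2×24 + 20. So 37^{68} ≡ 37^{20} ≡ 1 (mod 45)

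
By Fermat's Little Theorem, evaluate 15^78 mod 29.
By Fermat: 15^{28} ≡ 1 (mod 29). 78 = 2×28 + 22. So 15^{78} ≡ 15^{22} ≡ 6 (mod 29)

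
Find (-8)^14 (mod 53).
Using repeated squaring. (-8) ≡ 45 (mod 53). 14 = 8 + 4 + 2 (binary 1110). Repeated squaring mod 53: 45^1 ≡ 45; 45^2 ≡ 45² = 2025 ≡ 11; 45^4 ≡ 11² = 121 ≡ 15; 45^8 ≡ 15² = 225 ≡ 13. Multiply: (-8)^14 ≡ 45^8 × 45^4 × 45^2 ≡ 13 × 15 × 11 (mod 53): 13 × 15 = 195 ≡ 36; 36 × 11 = 396 ≡ 25. So (-8)^14 ≡ 25 (mod 53).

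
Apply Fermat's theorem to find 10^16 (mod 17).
By Fermat's Little Theorem, 10^{16} ≡ 1 (mod 17) since 17 is prime and gcd(10, 17) = 1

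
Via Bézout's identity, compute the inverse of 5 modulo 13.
Extended GCD: 5(-5) + 13(2) = 1. So 5^(-1) ≡ 8 ≡ 8 (mod 13). Verify: 5 × 8 = 40 ≡ 1 (mod 13)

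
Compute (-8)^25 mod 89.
Using repeated squaring. (-8) ≡ 81 (mod 89). 25 = 16 + 8 + 1 (binary 11001). Repeated squaring mod 89: 81^1 ≡ 81; 81^2 ≡ 81² = 6561 ≡ 64; 81^4 ≡ 64² = 4096 ≡ 2; 81^8 ≡ 2² = 4 ≡ 4; 81^16 ≡ 4² = 16 ≡ 16. Multiply: (-8)^25 ≡ 81^16 × 81^8 × 81^1 ≡ 16 × 4 × 81 (mod 89): 16 × 4 = 64 ≡ 64; 64 × 81 = 5184 ≡ 22. So (-8)^25 ≡ 22 (mod 89).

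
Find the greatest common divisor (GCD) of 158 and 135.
1

Using the Euclidean algorithm:
158 = 1 × 135 + 23
135 = 5 × 23 + 20
23 = 1 × 20 + 3
20 = 6 × 3 + 2
3 = 1 × 2 + 1
2 = 2 × 1 + 0

GCD(158, 135) = 1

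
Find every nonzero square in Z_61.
QRs mod 61: {1, 3, 4, 5, 9, 12, 13, 14, 15, 16, 19, 20, 22, 25, 27, 34, 36, 39, 41, 42, 45, 46, 47, 48, 49, 52, 56, 57, 58, 60}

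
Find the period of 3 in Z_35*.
Powers of 3 mod 35: 3^1≡3, 3^2≡9, 3^3≡27, 3^4≡11, 3^5≡33, 3^6≡29, 3^7≡17, 3^8≡16, 3^9≡13, 3^10≡4, 3^11≡12, 3^12≡1. Order = 12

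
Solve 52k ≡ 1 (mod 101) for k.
68

Using Extended Euclidean Algorithm:
gcd(52, 101) = 1
Bezout coefficients: 52 × -33 + 101 × 17 = 1
So 52 × -33 ≡ 1 (mod 101)
The inverse is -33 mod 101 = 68
Verification: 52 × 68 = 3536 = 35 × 101 + 1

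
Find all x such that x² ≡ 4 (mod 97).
The square roots of 4 mod 97 are 95 and 2. Verify: 95² = 9025 ≡ 4 (mod 97)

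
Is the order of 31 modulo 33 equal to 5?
Yes, ord_33(31) = 5.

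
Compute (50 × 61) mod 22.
14

(50 × 61) = 3050
3050 mod 22 = 14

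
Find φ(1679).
1584

Prime factorization: 1679 = 23 × 73
Using the formula φ(n) = n × Π(1 - 1/p) for each prime factor p:
φ(1679) = 1679 × (1 - 1/23) × (1 - 1/73)
φ(1679) = 1584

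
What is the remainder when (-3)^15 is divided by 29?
Using repeated squaring. (-3) ≡ 26 (mod 29). 15 = 8 + 4 + 2 + 1 (binary 1111). Repeated squaring mod 29: 26^1 ≡ 26; 26^2 ≡ 26² = 676 ≡ 9; 26^4 ≡ 9² = 81 ≡ 23; 26^8 ≡ 23² = 529 ≡ 7. Multiply: (-3)^15 ≡ 26^8 × 26^4 × 26^2 × 26^1 ≡ 7 × 23 × 9 × 26 (mod 29): 7 × 23 = 161 ≡ 16; 16 × 9 = 144 ≡ 28; 28 × 26 = 728 ≡ 3. So (-3)^15 ≡ 3 (mod 29).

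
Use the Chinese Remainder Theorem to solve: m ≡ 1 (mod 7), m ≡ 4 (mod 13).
M = 7 × 13 = 91. M₁ = 13, y₁ ≡ 6 (mod 7). M₂ = 7, y₂ ≡ 2 (mod 13). m = 1×13×6 + 4×7×2 ≡ 43 (mod 91)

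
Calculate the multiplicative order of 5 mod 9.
Powers of 5 mod 9: 5^1≡5, 5^2≡7, 5^3≡8, 5^4≡4, 5^5≡2, 5^6≡1. Order = 6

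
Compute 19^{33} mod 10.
9

Using successive squaring:
Binary expansion of 33: 100001
Powers of 19 mod 10 (each is the square of the previous):
  19^1 ≡ 9 (mod 10)
  19^2 ≡ 9² = 81 ≡ 1 (mod 10)
  19^4 ≡ 1² = 1 ≡ 1 (mod 10)
  19^8 ≡ 1² = 1 ≡ 1 (mod 10)
  19^16 ≡ 1² = 1 ≡ 1 (mod 10)
  19^32 ≡ 1² = 1 ≡ 1 (mod 10)
33 = 32 + 1, so 19^33 = 19^32 × 19^1 ≡ 1 × 9 (mod 10)
Multiplying step by step:
  1 × 9 = 9 ≡ 9 (mod 10)
Result: 19^33 ≡ 9 (mod 10)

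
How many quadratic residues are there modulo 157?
For prime 157, there are (p-1)/2 = (157-1)/2 = 78 quadratic residues (excluding 0).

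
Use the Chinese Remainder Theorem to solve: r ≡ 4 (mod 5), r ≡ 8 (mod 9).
M = 5 × 9 = 45. M₁ = 9, y₁ ≡ 4 (mod 5). M₂ = 5, y₂ ≡ 2 (mod 9). r = 4×9×4 + 8×5×2 ≡ 44 (mod 45)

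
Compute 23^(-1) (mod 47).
23^(-1) ≡ 45 (mod 47). Verification: 23 × 45 = 1035 ≡ 1 (mod 47)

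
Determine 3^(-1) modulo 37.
3^(-1) ≡ 25 (mod 37). Verification: 3 × 25 = 75 ≡ 1 (mod 37)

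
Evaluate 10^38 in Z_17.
Using Fermat: 10^{16} ≡ 1 (mod 17). 38 ≡ 6 (mod 16). So 10^{38} ≡ 10^{6} ≡ 9 (mod 17)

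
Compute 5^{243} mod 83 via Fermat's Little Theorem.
2

By Fermat's Little Theorem, a^(p-1) ≡ 1 (mod p) for prime p and gcd(a, p) = 1
Here p = 83, so 5^82 ≡ 1 (mod 83)
We can reduce the exponent: 243 mod 82 = 79
So 5^243 ≡ 5^79 (mod 83)
Computing: 5^79 mod 83 = 2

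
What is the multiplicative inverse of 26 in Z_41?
30

Using Extended Euclidean Algorithm:
gcd(26, 41) = 1
Bezout coefficients: 26 × -11 + 41 × 7 = 1
So 26 × -11 ≡ 1 (mod 41)
The inverse is -11 mod 41 = 30
Verification: 26 × 30 = 780 = 19 × 41 + 1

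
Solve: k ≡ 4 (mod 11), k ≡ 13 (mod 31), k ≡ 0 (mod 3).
M = 11 × 31 × 3 = 1023. M₁ = 93, y₁ ≡ 9 (mod 11). M₂ = 33, y₂ ≡ 16 (mod 31). M₃ = 341, y₃ ≡ 2 (mod 3). k = 4×93×9 + 13×33×16 + 0×341×2 ≡ 1005 (mod 1023)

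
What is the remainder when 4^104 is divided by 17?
Using Fermat: 4^{16} ≡ 1 (mod 17). 104 ≡ 8 (mod 16). So 4^{104} ≡ 4^{8} ≡ 1 (mod 17)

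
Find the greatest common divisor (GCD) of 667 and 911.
1

Using the Euclidean algorithm:
667 = 0 × 911 + 667
911 = 1 × 667 + 244
667 = 2 × 244 + 179
244 = 1 × 179 + 65
179 = 2 × 65 + 49
65 = 1 × 49 + 16
49 = 3 × 16 + 1
16 = 16 × 1 + 0

GCD(667, 911) = 1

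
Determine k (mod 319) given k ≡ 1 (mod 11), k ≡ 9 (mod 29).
67

Using the Chinese Remainder Theorem:
M = product of moduli = 319
For equation 1: M_1 = 29, 29 ≡ 7 (mod 11), inverse of 29 mod 11 is 8 (check: 7 × 8 = 56 ≡ 1 (mod 11))
For equation 2: M_2 = 11, 11 ≡ 11 (mod 29), inverse of 11 mod 29 is 8 (check: 11 × 8 = 88 ≡ 1 (mod 29))
Combine: k ≡ Σ r_i×M_i×(M_i⁻¹ mod m_i) = 1×29×8 + 9×11×8 = 232 + 792 = 1024
1024 mod 319 = 67
k ≡ 67 (mod 319)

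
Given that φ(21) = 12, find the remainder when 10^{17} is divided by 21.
By Euler: 10^{12} ≡ 1 (mod 21) since gcd(10, 21) = 1. 17 = 1×12 + 5. So 10^{17} ≡ 10^{5} ≡ 19 (mod 21)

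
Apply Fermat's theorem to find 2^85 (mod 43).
By Fermat: 2^{42} ≡ 1 (mod 43). 85 = 2×42 + 1. So 2^{85} ≡ 2^{1} ≡ 2 (mod 43)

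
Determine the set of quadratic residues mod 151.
QRs mod 151: {1, 2, 4, 5, 8, 9, 10, 11, 16, 17, 18, 19, 20, 21, 22, 25, 29, 31, 32, 34, 36, 37, 38, 39, 40, 42, 43, 44, 45, 47, 49, 50, 55, 58, 59, 62, 64, 68, 69, 72, 74, 76, 78, 80, 81, 84, 85, 86, 88, 90, 91, 94, 95, 97, 98, 99, 100, 103, 105, 110, 116, 118, 121, 123, 124, 125, 127, 128, 136, 137, 138, 139, 144, 145, 148}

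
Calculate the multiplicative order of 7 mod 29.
Powers of 7 mod 29: 7^1≡7, 7^2≡20, 7^3≡24, 7^4≡23, 7^5≡16, 7^6≡25, 7^7≡1. Order = 7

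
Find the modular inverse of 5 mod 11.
5^(-1) ≡ 9 (mod 11). Verification: 5 × 9 = 45 ≡ 1 (mod 11)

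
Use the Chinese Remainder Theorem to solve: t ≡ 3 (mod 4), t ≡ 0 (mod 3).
M = 4 × 3 = 12. M₁ = 3, y₁ ≡ 3 (mod 4). M₂ = 4, y₂ ≡ 1 (mod 3). t = 3×3×3 + 0×4×1 ≡ 3 (mod 12)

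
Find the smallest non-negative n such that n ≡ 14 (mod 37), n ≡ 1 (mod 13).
14

Using the Chinese Remainder Theorem:
M = product of moduli = 481
For equation 1: M_1 = 13, 13 ≡ 13 (mod 37), inverse of 13 mod 37 is 20 (check: 13 × 20 = 260 ≡ 1 (mod 37))
For equation 2: M_2 = 37, 37 ≡ 11 (mod 13), inverse of 37 mod 13 is 6 (check: 11 × 6 = 66 ≡ 1 (mod 13))
Combine: n ≡ Σ r_i×M_i×(M_i⁻¹ mod m_i) = 14×13×20 + 1×37×6 = 3640 + 222 = 3862
3862 mod 481 = 14
n ≡ 14 (mod 481)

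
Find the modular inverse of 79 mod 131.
79^(-1) ≡ 68 (mod 131). Verification: 79 × 68 = 5372 ≡ 1 (mod 131)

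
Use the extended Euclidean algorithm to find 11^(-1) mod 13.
Extended GCD: 11(6) + 13(-5) = 1. So 11^(-1) ≡ 6 ≡ 6 (mod 13). Verify: 11 × 6 = 66 ≡ 1 (mod 13)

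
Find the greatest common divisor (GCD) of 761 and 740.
1

Using the Euclidean algorithm:
761 = 1 × 740 + 21
740 = 35 × 21 + 5
21 = 4 × 5 + 1
5 = 5 × 1 + 0

GCD(761, 740) = 1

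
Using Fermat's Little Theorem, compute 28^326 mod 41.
By Fermat: 28^{40} ≡ 1 (mod 41). 326 = 8×40 + 6. So 28^{326} ≡ 28^{6} ≡ 2 (mod 41)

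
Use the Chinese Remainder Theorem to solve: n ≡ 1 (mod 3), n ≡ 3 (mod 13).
M = 3 × 13 = 39. M₁ = 13, y₁ ≡ 1 (mod 3). M₂ = 3, y₂ ≡ 9 (mod 13). n = 1×13×1 + 3×3×9 ≡ 16 (mod 39)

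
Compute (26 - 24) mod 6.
2

(26 - 24) = 2
2 mod 6 = 2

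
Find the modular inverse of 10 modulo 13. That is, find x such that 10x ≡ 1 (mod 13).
4

Using Extended Euclidean Algorithm:
gcd(10, 13) = 1
Bezout coefficients: 10 × 4 + 13 × -3 = 1
So 10 × 4 ≡ 1 (mod 13)
The inverse is 4 mod 13 = 4
Verification: 10 × 4 = 40 = 3 × 13 + 1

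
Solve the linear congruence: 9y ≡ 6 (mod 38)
26

Since gcd(9, 38) = 1 divides 6, a solution exists.
Multiply both sides by the inverse of 9 mod 38:
  9^(-1) mod 38 = 17
  x ≡ 17 × 6 ≡ 102 ≡ 26 (mod 38)
Verification: 9 × 26 = 234 = 6 × 38 + 6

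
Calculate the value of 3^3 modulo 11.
3 = 2 + 1 (binary 11). Repeated squaring mod 11: 3^1 ≡ 3; 3^2 ≡ 3² = 9 ≡ 9. Multiply: 3^3 = 3^2 × 3^1 ≡ 9 × 3 (mod 11): 9 × 3 = 27 ≡ 5. So 3^3 ≡ 5 (mod 11).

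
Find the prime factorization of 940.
2^2 × 5 × 47

Divide by primes starting from smallest:
940 ÷ 2 = 470
470 ÷ 2 = 235
235 ÷ 5 = 47
47 ÷ 47 = 1

940 = 2^2 × 5 × 47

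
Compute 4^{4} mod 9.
4

Using successive squaring:
Binary expansion of 4: 100
Powers of 4 mod 9 (each is the square of the previous):
  4^1 ≡ 4 (mod 9)
  4^2 ≡ 4² = 16 ≡ 7 (mod 9)
  4^4 ≡ 7² = 49 ≡ 4 (mod 9)
4 is a power of 2, so 4^4 is the last square: ≡ 4 (mod 9)
Result: 4^4 ≡ 4 (mod 9)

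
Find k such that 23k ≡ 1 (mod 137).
23^(-1) ≡ 6 (mod 137). Verification: 23 × 6 = 138 ≡ 1 (mod 137)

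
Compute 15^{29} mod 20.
15

Using successive squaring:
Binary expansion of 29: 11101
Powers of 15 mod 20 (each is the square of the previous):
  15^1 ≡ 15 (mod 20)
  15^2 ≡ 15² = 225 ≡ 5 (mod 20)
  15^4 ≡ 5² = 25 ≡ 5 (mod 20)
  15^8 ≡ 5² = 25 ≡ 5 (mod 20)
  15^16 ≡ 5² = 25 ≡ 5 (mod 20)
29 = 16 + 8 + 4 + 1, so 15^29 = 15^16 × 15^8 × 15^4 × 15^1 ≡ 5 × 5 × 5 × 15 (mod 20)
Multiplying step by step:
  5 × 5 = 25 ≡ 5 (mod 20)
  5 × 5 = 25 ≡ 5 (mod 20)
  5 × 15 = 75 ≡ 15 (mod 20)
Result: 15^29 ≡ 15 (mod 20)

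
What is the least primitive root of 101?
2

A primitive root g modulo p has order p-1 = 100
Prime divisors of 100: [2, 5]
g is a primitive root iff g^(100/q) ≢ 1 (mod 101) for each prime divisor q
Testing small values:
  g = 2: 2^50 ≡ 100, 2^20 ≡ 95 (mod 101) → none is 1, primitive root!
The smallest primitive root is 2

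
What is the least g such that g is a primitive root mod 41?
p - 1 = 40 has prime divisors 2, 5. h is a primitive root mod 41 iff h^(40/q) ≢ 1 (mod 41) for each such q.
h = 2: 2^20 ≡ 1, 2^8 ≡ 10 (mod 41); 2^20 ≡ 1, so not a primitive root.
h = 3: 3^20 ≡ 40, 3^8 ≡ 1 (mod 41); 3^8 ≡ 1, so not a primitive root.
h = 4: 4^20 ≡ 1, 4^8 ≡ 18 (mod 41); 4^20 ≡ 1, so not a primitive root.
h = 5: 5^20 ≡ 1, 5^8 ≡ 18 (mod 41); 5^20 ≡ 1, so not a primitive root.
h = 6: 6^20 ≡ 40, 6^8 ≡ 10 (mod 41); none is 1, so 6 has order 40 and is a primitive root.
The smallest primitive root mod 41 is g = 6.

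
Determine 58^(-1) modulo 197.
58^(-1) ≡ 17 (mod 197). Verification: 58 × 17 = 986 ≡ 1 (mod 197)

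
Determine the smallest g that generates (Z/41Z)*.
6

A primitive root g modulo p has order p-1 = 40
Prime divisors of 40: [2, 5]
g is a primitive root iff g^(40/q) ≢ 1 (mod 41) for each prime divisor q
Testing small values:
  g = 2: 2^20 ≡ 1, 2^8 ≡ 10 (mod 41) → 2^20 ≡ 1, not primitive root
  g = 3: 3^20 ≡ 40, 3^8 ≡ 1 (mod 41) → 3^8 ≡ 1, not primitive root
  g = 4: 4^20 ≡ 1, 4^8 ≡ 18 (mod 41) → 4^20 ≡ 1, not primitive root
  g = 5: 5^20 ≡ 1, 5^8 ≡ 18 (mod 41) → 5^20 ≡ 1, not primitive root
  g = 6: 6^20 ≡ 40, 6^8 ≡ 10 (mod 41) → none is 1, primitive root!
The smallest primitive root is 6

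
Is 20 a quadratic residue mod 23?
By Euler's criterion: 20^{11} ≡ 22 (mod 23). Since this equals -1 (≡ 22), 20 is not a QR.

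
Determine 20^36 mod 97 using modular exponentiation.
Using repeated squaring. 36 = 32 + 4 (binary 100100). Repeated squaring mod 97: 20^1 ≡ 20; 20^2 ≡ 20² = 400 ≡ 12; 20^4 ≡ 12² = 144 ≡ 47; 20^8 ≡ 47² = 2209 ≡ 75; 20^16 ≡ 75² = 5625 ≡ 96; 20^32 ≡ 96² = 9216 ≡ 1. Multiply: 20^36 = 20^32 × 20^4 ≡ 1 × 47 (mod 97): 1 × 47 = 47 ≡ 47. So 20^36 ≡ 47 (mod 97).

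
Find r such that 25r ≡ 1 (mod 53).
25^(-1) ≡ 17 (mod 53). Verification: 25 × 17 = 425 ≡ 1 (mod 53)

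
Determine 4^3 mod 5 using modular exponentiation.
3 = 2 + 1 (binary 11). Repeated squaring mod 5: 4^1 ≡ 4; 4^2 ≡ 4² = 16 ≡ 1. Multiply: 4^3 = 4^2 × 4^1 ≡ 1 × 4 (mod 5): 1 × 4 = 4 ≡ 4. So 4^3 ≡ 4 (mod 5).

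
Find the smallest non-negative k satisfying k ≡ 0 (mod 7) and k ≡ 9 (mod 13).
M = 7 × 13 = 91. M₁ = 13, y₁ ≡ 6 (mod 7). M₂ = 7, y₂ ≡ 2 (mod 13). k = 0×13×6 + 9×7×2 ≡ 35 (mod 91)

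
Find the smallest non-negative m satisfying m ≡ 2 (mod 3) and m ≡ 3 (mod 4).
M = 3 × 4 = 12. M₁ = 4, y₁ ≡ 1 (mod 3). M₂ = 3, y₂ ≡ 3 (mod 4). m = 2×4×1 + 3×3×3 ≡ 11 (mod 12)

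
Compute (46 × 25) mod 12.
10

(46 × 25) = 1150
1150 mod 12 = 10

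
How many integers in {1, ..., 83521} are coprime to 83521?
78608

Prime factorization: 83521 = 17^4
Using the formula φ(n) = n × Π(1 - 1/p) for each prime factor p:
φ(83521) = 83521 × (1 - 1/17)
φ(83521) = 78608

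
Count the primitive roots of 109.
36

The number of primitive roots modulo p is φ(p-1) = φ(108)
φ(108) = 36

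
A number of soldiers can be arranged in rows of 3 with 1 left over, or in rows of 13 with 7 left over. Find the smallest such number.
M = 3 × 13 = 39. M₁ = 13, y₁ ≡ 1 (mod 3). M₂ = 3, y₂ ≡ 9 (mod 13). t = 1×13×1 + 7×3×9 ≡ 7 (mod 39). The smallest positive such number is 7.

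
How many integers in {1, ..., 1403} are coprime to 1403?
1320

Prime factorization: 1403 = 23 × 61
Using the formula φ(n) = n × Π(1 - 1/p) for each prime factor p:
φ(1403) = 1403 × (1 - 1/23) × (1 - 1/61)
φ(1403) = 1320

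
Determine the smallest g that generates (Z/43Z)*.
3

A primitive root g modulo p has order p-1 = 42
Prime divisors of 42: [2, 3, 7]
g is a primitive root iff g^(42/q) ≢ 1 (mod 43) for each prime divisor q
Testing small values:
  g = 2: 2^21 ≡ 42, 2^14 ≡ 1, 2^6 ≡ 21 (mod 43) → 2^14 ≡ 1, not primitive root
  g = 3: 3^21 ≡ 42, 3^14 ≡ 36, 3^6 ≡ 41 (mod 43) → none is 1, primitive root!
The smallest primitive root is 3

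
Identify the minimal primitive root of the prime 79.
p - 1 = 78 has prime divisors 2, 3, 13. h is a primitive root mod 79 iff h^(78/q) ≢ 1 (mod 79) for each such q.
h = 2: 2^39 ≡ 1, 2^26 ≡ 23, 2^6 ≡ 64 (mod 79); 2^39 ≡ 1, so not a primitive root.
h = 3: 3^39 ≡ 78, 3^26 ≡ 23, 3^6 ≡ 18 (mod 79); none is 1, so 3 has order 78 and is a primitive root.
The smallest primitive root mod 79 is g = 3.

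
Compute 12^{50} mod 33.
12

Using successive squaring:
Binary expansion of 50: 110010
Powers of 12 mod 33 (each is the square of the previous):
  12^1 ≡ 12 (mod 33)
  12^2 ≡ 12² = 144 ≡ 12 (mod 33)
  12^4 ≡ 12² = 144 ≡ 12 (mod 33)
  12^8 ≡ 12² = 144 ≡ 12 (mod 33)
  12^16 ≡ 12² = 144 ≡ 12 (mod 33)
  12^32 ≡ 12² = 144 ≡ 12 (mod 33)
50 = 32 + 16 + 2, so 12^50 = 12^32 × 12^16 × 12^2 ≡ 12 × 12 × 12 (mod 33)
Multiplying step by step:
  12 × 12 = 144 ≡ 12 (mod 33)
  12 × 12 = 144 ≡ 12 (mod 33)
Result: 12^50 ≡ 12 (mod 33)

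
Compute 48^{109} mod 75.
63

Using successive squaring:
Binary expansion of 109: 1101101
Powers of 48 mod 75 (each is the square of the previous):
  48^1 ≡ 48 (mod 75)
  48^2 ≡ 48² = 2304 ≡ 54 (mod 75)
  48^4 ≡ 54² = 2916 ≡ 66 (mod 75)
  48^8 ≡ 66² = 4356 ≡ 6 (mod 75)
  48^16 ≡ 6² = 36 ≡ 36 (mod 75)
  48^32 ≡ 36² = 1296 ≡ 21 (mod 75)
  48^64 ≡ 21² = 441 ≡ 66 (mod 75)
109 = 64 + 32 + 8 + 4 + 1, so 48^109 = 48^64 × 48^32 × 48^8 × 48^4 × 48^1 ≡ 66 × 21 × 6 × 66 × 48 (mod 75)
Multiplying step by step:
  66 × 21 = 1386 ≡ 36 (mod 75)
  36 × 6 = 216 ≡ 66 (mod 75)
  66 × 66 = 4356 ≡ 6 (mod 75)
  6 × 48 = 288 ≡ 63 (mod 75)
Result: 48^109 ≡ 63 (mod 75)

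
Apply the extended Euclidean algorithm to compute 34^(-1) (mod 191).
Extended GCD: 34(-73) + 191(13) = 1. So 34^(-1) ≡ 118 ≡ 118 (mod 191). Verify: 34 × 118 = 4012 ≡ 1 (mod 191)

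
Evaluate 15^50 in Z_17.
Using Fermat: 15^{16} ≡ 1 (mod 17). 50 ≡ 2 (mod 16). So 15^{50} ≡ 15^{2} ≡ 4 (mod 17)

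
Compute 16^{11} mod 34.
16

Using successive squaring:
Binary expansion of 11: 1011
Powers of 16 mod 34 (each is the square of the previous):
  16^1 ≡ 16 (mod 34)
  16^2 ≡ 16² = 256 ≡ 18 (mod 34)
  16^4 ≡ 18² = 324 ≡ 18 (mod 34)
  16^8 ≡ 18² = 324 ≡ 18 (mod 34)
11 = 8 + 2 + 1, so 16^11 = 16^8 × 16^2 × 16^1 ≡ 18 × 18 × 16 (mod 34)
Multiplying step by step:
  18 × 18 = 324 ≡ 18 (mod 34)
  18 × 16 = 288 ≡ 16 (mod 34)
Result: 16^11 ≡ 16 (mod 34)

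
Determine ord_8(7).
Powers of 7 mod 8: 7^1≡7, 7^2≡1. Order = 2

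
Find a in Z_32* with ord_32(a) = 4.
7 has order 4 mod 32 since 7^{4} ≡ 1 (mod 32) and no smaller power works.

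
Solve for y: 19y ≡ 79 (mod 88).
69

Since gcd(19, 88) = 1 divides 79, a solution exists.
Multiply both sides by the inverse of 19 mod 88:
  19^(-1) mod 88 = 51
  x ≡ 51 × 79 ≡ 4029 ≡ 69 (mod 88)
Verification: 19 × 69 = 1311 = 14 × 88 + 79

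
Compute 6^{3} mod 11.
7

Using successive squaring:
Binary expansion of 3: 11
Powers of 6 mod 11 (each is the square of the previous):
  6^1 ≡ 6 (mod 11)
  6^2 ≡ 6² = 36 ≡ 3 (mod 11)
3 = 2 + 1, so 6^3 = 6^2 × 6^1 ≡ 3 × 6 (mod 11)
Multiplying step by step:
  3 × 6 = 18 ≡ 7 (mod 11)
Result: 6^3 ≡ 7 (mod 11)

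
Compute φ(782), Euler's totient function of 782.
352

Prime factorization: 782 = 2 × 17 × 23
Using the formula φ(n) = n × Π(1 - 1/p) for each prime factor p:
φ(782) = 782 × (1 - 1/2) × (1 - 1/17) × (1 - 1/23)
φ(782) = 352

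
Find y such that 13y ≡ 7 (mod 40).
19

Since gcd(13, 40) = 1 divides 7, a solution exists.
Multiply both sides by the inverse of 13 mod 40:
  13^(-1) mod 40 = 37
  x ≡ 37 × 7 ≡ 259 ≡ 19 (mod 40)
Verification: 13 × 19 = 247 = 6 × 40 + 7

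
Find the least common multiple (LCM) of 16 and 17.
272

First find GCD(16, 17) using the Euclidean algorithm:
16 = 0 × 17 + 16
17 = 1 × 16 + 1
16 = 16 × 1 + 0
GCD(16, 17) = 1

LCM formula: LCM(a, b) = (a × b) / GCD(a, b)
LCM(16, 17) = (16 × 17) / 1
LCM(16, 17) = 272 / 1
LCM(16, 17) = 272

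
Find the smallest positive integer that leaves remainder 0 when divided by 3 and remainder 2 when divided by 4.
M = 3 × 4 = 12. M₁ = 4, y₁ ≡ 1 (mod 3). M₂ = 3, y₂ ≡ 3 (mod 4). k = 0×4×1 + 2×3×3 ≡ 6 (mod 12). The smallest positive such number is 6.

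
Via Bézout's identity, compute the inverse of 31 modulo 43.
Extended GCD: 31(-18) + 43(13) = 1. So 31^(-1) ≡ 25 ≡ 25 (mod 43). Verify: 31 × 25 = 775 ≡ 1 (mod 43)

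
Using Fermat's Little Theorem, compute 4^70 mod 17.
By Fermat: 4^{16} ≡ 1 (mod 17). 70 = 4×16 + 6. So 4^{70} ≡ 4^{6} ≡ 16 (mod 17)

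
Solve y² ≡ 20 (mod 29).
The square roots of 20 mod 29 are 7 and 22. Verify: 7² = 49 ≡ 20 (mod 29)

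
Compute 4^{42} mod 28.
8

Using successive squaring:
Binary expansion of 42: 101010
Powers of 4 mod 28 (each is the square of the previous):
  4^1 ≡ 4 (mod 28)
  4^2 ≡ 4² = 16 ≡ 16 (mod 28)
  4^4 ≡ 16² = 256 ≡ 4 (mod 28)
  4^8 ≡ 4² = 16 ≡ 16 (mod 28)
  4^16 ≡ 16² = 256 ≡ 4 (mod 28)
  4^32 ≡ 4² = 16 ≡ 16 (mod 28)
42 = 32 + 8 + 2, so 4^42 = 4^32 × 4^8 × 4^2 ≡ 16 × 16 × 16 (mod 28)
Multiplying step by step:
  16 × 16 = 256 ≡ 4 (mod 28)
  4 × 16 = 64 ≡ 8 (mod 28)
Result: 4^42 ≡ 8 (mod 28)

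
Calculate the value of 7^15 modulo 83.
Using repeated squaring. 15 = 8 + 4 + 2 + 1 (binary 1111). Repeated squaring mod 83: 7^1 ≡ 7; 7^2 ≡ 7² = 49 ≡ 49; 7^4 ≡ 49² = 2401 ≡ 77; 7^8 ≡ 77² = 5929 ≡ 36. Multiply: 7^15 = 7^8 × 7^4 × 7^2 × 7^1 ≡ 36 × 77 × 49 × 7 (mod 83): 36 × 77 = 2772 ≡ 33; 33 × 49 = 1617 ≡ 40; 40 × 7 = 280 ≡ 31. So 7^15 ≡ 31 (mod 83).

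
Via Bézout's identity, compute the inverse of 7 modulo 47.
Extended GCD: 7(-20) + 47(3) = 1. So 7^(-1) ≡ 27 ≡ 27 (mod 47). Verify: 7 × 27 = 189 ≡ 1 (mod 47)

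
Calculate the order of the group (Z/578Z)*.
272

Prime factorization: 578 = 2 × 17^2
Using the formula φ(n) = n × Π(1 - 1/p) for each prime factor p:
φ(578) = 578 × (1 - 1/2) × (1 - 1/17)
φ(578) = 272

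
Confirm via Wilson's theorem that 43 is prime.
(42)! mod 43 = 42. Since this equals -1 (mod 43), Wilson confirms 43 is prime.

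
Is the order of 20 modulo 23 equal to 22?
Yes, ord_23(20) = 22.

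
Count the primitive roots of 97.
32

The number of primitive roots modulo p is φ(p-1) = φ(96)
φ(96) = 32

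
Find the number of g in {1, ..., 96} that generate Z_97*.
Number of primitive roots mod 97 = φ(96) = 32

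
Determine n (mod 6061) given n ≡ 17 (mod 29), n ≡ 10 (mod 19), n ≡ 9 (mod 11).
713

Using the Chinese Remainder Theorem:
M = product of moduli = 6061
For equation 1: M_1 = 209, 209 ≡ 6 (mod 29), inverse of 209 mod 29 is 5 (check: 6 × 5 = 30 ≡ 1 (mod 29))
For equation 2: M_2 = 319, 319 ≡ 15 (mod 19), inverse of 319 mod 19 is 14 (check: 15 × 14 = 210 ≡ 1 (mod 19))
For equation 3: M_3 = 551, 551 ≡ 1 (mod 11), inverse of 551 mod 11 is 1 (check: 1 × 1 = 1 ≡ 1 (mod 11))
Combine: n ≡ Σ r_i×M_i×(M_i⁻¹ mod m_i) = 17×209×5 + 10×319×14 + 9×551×1 = 17765 + 44660 + 4959 = 67384
67384 mod 6061 = 713
n ≡ 713 (mod 6061)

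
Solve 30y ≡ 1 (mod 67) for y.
38

Using Extended Euclidean Algorithm:
gcd(30, 67) = 1
Bezout coefficients: 30 × -29 + 67 × 13 = 1
So 30 × -29 ≡ 1 (mod 67)
The inverse is -29 mod 67 = 38
Verification: 30 × 38 = 1140 = 17 × 67 + 1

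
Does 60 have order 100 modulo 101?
p - 1 = 100 has prime divisors 2, 5. Check 60^(100/q) mod 101 for each: 60^(100/2) = 60^50 ≡ 100, 60^(100/5) = 60^20 ≡ 1 (mod 101). Since 60^20 ≡ 1 (mod 101), the order of 60 divides 20 (in fact the order is 20) ≠ 100, so it is not a primitive root.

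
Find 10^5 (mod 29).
5 = 4 + 1 (binary 101). Repeated squaring mod 29: 10^1 ≡ 10; 10^2 ≡ 10² = 100 ≡ 13; 10^4 ≡ 13² = 169 ≡ 24. Multiply: 10^5 = 10^4 × 10^1 ≡ 24 × 10 (mod 29): 24 × 10 = 240 ≡ 8. So 10^5 ≡ 8 (mod 29).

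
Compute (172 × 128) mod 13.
7

(172 × 128) = 22016
22016 mod 13 = 7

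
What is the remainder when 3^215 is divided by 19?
Using Fermat: 3^{18} ≡ 1 (mod 19). 215 ≡ 17 (mod 18). So 3^{215} ≡ 3^{17} ≡ 13 (mod 19)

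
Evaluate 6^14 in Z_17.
Using repeated squaring. 14 = 8 + 4 + 2 (binary 1110). Repeated squaring mod 17: 6^1 ≡ 6; 6^2 ≡ 6² = 36 ≡ 2; 6^4 ≡ 2² = 4 ≡ 4; 6^8 ≡ 4² = 16 ≡ 16. Multiply: 6^14 = 6^8 × 6^4 × 6^2 ≡ 16 × 4 × 2 (mod 17): 16 × 4 = 64 ≡ 13; 13 × 2 = 26 ≡ 9. So 6^14 ≡ 9 (mod 17).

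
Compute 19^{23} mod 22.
17

Using successive squaring:
Binary expansion of 23: 10111
Powers of 19 mod 22 (each is the square of the previous):
  19^1 ≡ 19 (mod 22)
  19^2 ≡ 19² = 361 ≡ 9 (mod 22)
  19^4 ≡ 9² = 81 ≡ 15 (mod 22)
  19^8 ≡ 15² = 225 ≡ 5 (mod 22)
  19^16 ≡ 5² = 25 ≡ 3 (mod 22)
23 = 16 + 4 + 2 + 1, so 19^23 = 19^16 × 19^4 × 19^2 × 19^1 ≡ 3 × 15 × 9 × 19 (mod 22)
Multiplying step by step:
  3 × 15 = 45 ≡ 1 (mod 22)
  1 × 9 = 9 ≡ 9 (mod 22)
  9 × 19 = 171 ≡ 17 (mod 22)
Result: 19^23 ≡ 17 (mod 22)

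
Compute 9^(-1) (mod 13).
9^(-1) ≡ 3 (mod 13). Verification: 9 × 3 = 27 ≡ 1 (mod 13)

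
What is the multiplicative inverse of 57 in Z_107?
57^(-1) ≡ 92 (mod 107). Verification: 57 × 92 = 5244 ≡ 1 (mod 107)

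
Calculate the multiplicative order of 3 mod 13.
Powers of 3 mod 13: 3^1≡3, 3^2≡9, 3^3≡1. Order = 3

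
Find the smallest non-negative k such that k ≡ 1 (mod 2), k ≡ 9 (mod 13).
9

Using the Chinese Remainder Theorem:
M = product of moduli = 26
For equation 1: M_1 = 13, 13 ≡ 1 (mod 2), inverse of 13 mod 2 is 1 (check: 1 × 1 = 1 ≡ 1 (mod 2))
For equation 2: M_2 = 2, 2 ≡ 2 (mod 13), inverse of 2 mod 13 is 7 (check: 2 × 7 = 14 ≡ 1 (mod 13))
Combine: k ≡ Σ r_i×M_i×(M_i⁻¹ mod m_i) = 1×13×1 + 9×2×7 = 13 + 126 = 139
139 mod 26 = 9
k ≡ 9 (mod 26)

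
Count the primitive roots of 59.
28

The number of primitive roots modulo p is φ(p-1) = φ(58)
φ(58) = 28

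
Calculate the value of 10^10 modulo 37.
10 = 8 + 2 (binary 1010). Repeated squaring mod 37: 10^1 ≡ 10; 10^2 ≡ 10² = 100 ≡ 26; 10^4 ≡ 26² = 676 ≡ 10; 10^8 ≡ 10² = 100 ≡ 26. Multiply: 10^10 = 10^8 × 10^2 ≡ 26 × 26 (mod 37): 26 × 26 = 676 ≡ 10. So 10^10 ≡ 10 (mod 37).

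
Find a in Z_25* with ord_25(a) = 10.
4 has order 10 mod 25 since 4^{10} ≡ 1 (mod 25) and no smaller power works.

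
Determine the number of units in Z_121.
110

Prime factorization: 121 = 11^2
Using the formula φ(n) = n × Π(1 - 1/p) for each prime factor p:
φ(121) = 121 × (1 - 1/11)
φ(121) = 110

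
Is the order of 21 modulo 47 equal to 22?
No, the actual order is 23, not 22.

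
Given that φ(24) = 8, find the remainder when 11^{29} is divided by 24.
By Euler: 11^{8} ≡ 1 (mod 24) since gcd(11, 24) = 1. 29 = 3×8 + 5. So 11^{29} ≡ 11^{5} ≡ 11 (mod 24)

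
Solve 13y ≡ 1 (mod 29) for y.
9

Using Extended Euclidean Algorithm:
gcd(13, 29) = 1
Bezout coefficients: 13 × 9 + 29 × -4 = 1
So 13 × 9 ≡ 1 (mod 29)
The inverse is 9 mod 29 = 9
Verification: 13 × 9 = 117 = 4 × 29 + 1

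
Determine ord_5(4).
Powers of 4 mod 5: 4^1≡4, 4^2≡1. Order = 2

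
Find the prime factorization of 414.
2 × 3^2 × 23

Divide by primes starting from smallest:
414 ÷ 2 = 207
207 ÷ 3 = 69
69 ÷ 3 = 23
23 ÷ 23 = 1

414 = 2 × 3^2 × 23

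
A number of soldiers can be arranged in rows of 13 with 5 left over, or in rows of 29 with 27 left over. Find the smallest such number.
M = 13 × 29 = 377. M₁ = 29, y₁ ≡ 9 (mod 13). M₂ = 13, y₂ ≡ 9 (mod 29). n = 5×29×9 + 27×13×9 ≡ 317 (mod 377). The smallest positive such number is 317.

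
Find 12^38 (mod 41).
Using repeated squaring. 38 = 32 + 4 + 2 (binary 100110). Repeated squaring mod 41: 12^1 ≡ 12; 12^2 ≡ 12² = 144 ≡ 21; 12^4 ≡ 21² = 441 ≡ 31; 12^8 ≡ 31² = 961 ≡ 18; 12^16 ≡ 18² = 324 ≡ 37; 12^32 ≡ 37² = 1369 ≡ 16. Multiply: 12^38 = 12^32 × 12^4 × 12^2 ≡ 16 × 31 × 21 (mod 41): 16 × 31 = 496 ≡ 4; 4 × 21 = 84 ≡ 2. So 12^38 ≡ 2 (mod 41).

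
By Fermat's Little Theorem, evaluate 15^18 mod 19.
By Fermat's Little Theorem, 15^{18} ≡ 1 (mod 19) since 19 is prime and gcd(15, 19) = 1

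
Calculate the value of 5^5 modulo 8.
5 = 4 + 1 (binary 101). Repeated squaring mod 8: 5^1 ≡ 5; 5^2 ≡ 5² = 25 ≡ 1; 5^4 ≡ 1² = 1 ≡ 1. Multiply: 5^5 = 5^4 × 5^1 ≡ 1 × 5 (mod 8): 1 × 5 = 5 ≡ 5. So 5^5 ≡ 5 (mod 8).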